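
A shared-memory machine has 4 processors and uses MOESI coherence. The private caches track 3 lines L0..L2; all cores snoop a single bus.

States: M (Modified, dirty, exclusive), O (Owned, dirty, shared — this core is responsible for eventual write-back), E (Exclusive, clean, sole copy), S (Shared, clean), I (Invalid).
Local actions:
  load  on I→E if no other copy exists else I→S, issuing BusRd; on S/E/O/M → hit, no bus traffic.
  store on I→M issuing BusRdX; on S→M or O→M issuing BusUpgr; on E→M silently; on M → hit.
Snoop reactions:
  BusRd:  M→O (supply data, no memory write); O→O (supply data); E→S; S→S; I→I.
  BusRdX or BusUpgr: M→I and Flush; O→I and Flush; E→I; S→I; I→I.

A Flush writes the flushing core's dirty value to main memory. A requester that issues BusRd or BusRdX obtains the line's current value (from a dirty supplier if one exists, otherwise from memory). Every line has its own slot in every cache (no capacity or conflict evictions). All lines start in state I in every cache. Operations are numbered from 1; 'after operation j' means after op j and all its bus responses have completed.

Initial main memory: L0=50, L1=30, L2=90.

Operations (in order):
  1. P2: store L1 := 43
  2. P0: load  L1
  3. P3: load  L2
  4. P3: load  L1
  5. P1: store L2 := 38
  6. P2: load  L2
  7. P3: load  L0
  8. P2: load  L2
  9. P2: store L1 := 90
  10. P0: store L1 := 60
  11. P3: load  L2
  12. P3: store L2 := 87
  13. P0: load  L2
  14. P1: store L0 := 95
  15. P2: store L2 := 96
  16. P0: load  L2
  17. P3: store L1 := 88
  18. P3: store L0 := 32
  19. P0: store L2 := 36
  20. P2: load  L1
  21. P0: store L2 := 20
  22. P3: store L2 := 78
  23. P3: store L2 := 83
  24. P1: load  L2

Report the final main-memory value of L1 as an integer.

[1] P2: store L1 := 43 | P0:I, P1:I, P2:M(43), P3:I | bus: BusRdX
[2] P0: load  L1 | P0:S(43), P1:I, P2:O(43), P3:I | bus: BusRd
[3] P3: load  L2 | P0:I, P1:I, P2:I, P3:E(90) | bus: BusRd
[4] P3: load  L1 | P0:S(43), P1:I, P2:O(43), P3:S(43) | bus: BusRd
[5] P1: store L2 := 38 | P0:I, P1:M(38), P2:I, P3:I | bus: BusRdX
[6] P2: load  L2 | P0:I, P1:O(38), P2:S(38), P3:I | bus: BusRd
[7] P3: load  L0 | P0:I, P1:I, P2:I, P3:E(50) | bus: BusRd
[8] P2: load  L2 | P0:I, P1:O(38), P2:S(38), P3:I | bus: none
[9] P2: store L1 := 90 | P0:I, P1:I, P2:M(90), P3:I | bus: BusUpgr
[10] P0: store L1 := 60 | P0:M(60), P1:I, P2:I, P3:I | bus: BusRdX,Flush
[11] P3: load  L2 | P0:I, P1:O(38), P2:S(38), P3:S(38) | bus: BusRd
[12] P3: store L2 := 87 | P0:I, P1:I, P2:I, P3:M(87) | bus: BusUpgr,Flush
[13] P0: load  L2 | P0:S(87), P1:I, P2:I, P3:O(87) | bus: BusRd
[14] P1: store L0 := 95 | P0:I, P1:M(95), P2:I, P3:I | bus: BusRdX
[15] P2: store L2 := 96 | P0:I, P1:I, P2:M(96), P3:I | bus: BusRdX,Flush
[16] P0: load  L2 | P0:S(96), P1:I, P2:O(96), P3:I | bus: BusRd
[17] P3: store L1 := 88 | P0:I, P1:I, P2:I, P3:M(88) | bus: BusRdX,Flush
[18] P3: store L0 := 32 | P0:I, P1:I, P2:I, P3:M(32) | bus: BusRdX,Flush
[19] P0: store L2 := 36 | P0:M(36), P1:I, P2:I, P3:I | bus: BusUpgr,Flush
[20] P2: load  L1 | P0:I, P1:I, P2:S(88), P3:O(88) | bus: BusRd
[21] P0: store L2 := 20 | P0:M(20), P1:I, P2:I, P3:I | bus: none
[22] P3: store L2 := 78 | P0:I, P1:I, P2:I, P3:M(78) | bus: BusRdX,Flush
[23] P3: store L2 := 83 | P0:I, P1:I, P2:I, P3:M(83) | bus: none
[24] P1: load  L2 | P0:I, P1:S(83), P2:I, P3:O(83) | bus: BusRd

memory[L1] = 60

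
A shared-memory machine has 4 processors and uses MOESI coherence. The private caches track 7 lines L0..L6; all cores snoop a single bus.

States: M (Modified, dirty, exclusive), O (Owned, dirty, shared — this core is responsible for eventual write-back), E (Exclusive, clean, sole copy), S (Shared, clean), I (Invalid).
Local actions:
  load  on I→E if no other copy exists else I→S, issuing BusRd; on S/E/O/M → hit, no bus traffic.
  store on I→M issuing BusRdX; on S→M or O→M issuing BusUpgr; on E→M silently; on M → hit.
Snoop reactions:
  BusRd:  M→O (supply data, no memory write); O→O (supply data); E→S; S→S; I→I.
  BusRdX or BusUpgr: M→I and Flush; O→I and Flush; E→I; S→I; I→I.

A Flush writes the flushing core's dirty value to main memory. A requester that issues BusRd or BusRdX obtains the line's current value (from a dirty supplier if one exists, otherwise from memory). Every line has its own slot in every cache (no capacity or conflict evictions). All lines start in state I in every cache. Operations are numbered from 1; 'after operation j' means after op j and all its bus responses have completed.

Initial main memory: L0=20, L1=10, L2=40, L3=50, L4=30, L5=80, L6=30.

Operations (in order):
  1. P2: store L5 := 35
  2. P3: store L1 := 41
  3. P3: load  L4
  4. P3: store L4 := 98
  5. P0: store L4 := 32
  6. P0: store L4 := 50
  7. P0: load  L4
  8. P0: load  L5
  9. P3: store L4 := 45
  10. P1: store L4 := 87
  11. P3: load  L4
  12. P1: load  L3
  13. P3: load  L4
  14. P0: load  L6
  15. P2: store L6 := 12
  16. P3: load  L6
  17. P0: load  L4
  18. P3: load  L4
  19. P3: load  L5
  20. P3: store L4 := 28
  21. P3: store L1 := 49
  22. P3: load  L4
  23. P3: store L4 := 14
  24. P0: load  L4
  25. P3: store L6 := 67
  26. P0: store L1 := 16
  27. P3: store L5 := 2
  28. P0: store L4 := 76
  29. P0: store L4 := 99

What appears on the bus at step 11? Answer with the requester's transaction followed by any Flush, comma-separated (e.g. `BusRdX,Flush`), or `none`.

bus = BusRd

  op1 P2: store L5 := 35 → I/I/M/I on L5; bus BusRdX; mem=80
  op2 P3: store L1 := 41 → I/I/I/M on L1; bus BusRdX; mem=10
  op3 P3: load  L4 → I/I/I/E on L4; bus BusRd; mem=30
  op4 P3: store L4 := 98 → I/I/I/M on L4; bus (none); mem=30
  op5 P0: store L4 := 32 → M/I/I/I on L4; bus BusRdX Flush; mem=98
  op6 P0: store L4 := 50 → M/I/I/I on L4; bus (none); mem=98
  op7 P0: load  L4 → M/I/I/I on L4; bus (none); mem=98
  op8 P0: load  L5 → S/I/O/I on L5; bus BusRd; mem=80
  op9 P3: store L4 := 45 → I/I/I/M on L4; bus BusRdX Flush; mem=50
  op10 P1: store L4 := 87 → I/M/I/I on L4; bus BusRdX Flush; mem=45
  op11 P3: load  L4 → I/O/I/S on L4; bus BusRd; mem=45
  op12 P1: load  L3 → I/E/I/I on L3; bus BusRd; mem=50
  op13 P3: load  L4 → I/O/I/S on L4; bus (none); mem=45
  op14 P0: load  L6 → E/I/I/I on L6; bus BusRd; mem=30
  op15 P2: store L6 := 12 → I/I/M/I on L6; bus BusRdX; mem=30
  op16 P3: load  L6 → I/I/O/S on L6; bus BusRd; mem=30
  op17 P0: load  L4 → S/O/I/S on L4; bus BusRd; mem=45
  op18 P3: load  L4 → S/O/I/S on L4; bus (none); mem=45
  op19 P3: load  L5 → S/I/O/S on L5; bus BusRd; mem=80
  op20 P3: store L4 := 28 → I/I/I/M on L4; bus BusUpgr Flush; mem=87
  op21 P3: store L1 := 49 → I/I/I/M on L1; bus (none); mem=10
  op22 P3: load  L4 → I/I/I/M on L4; bus (none); mem=87
  op23 P3: store L4 := 14 → I/I/I/M on L4; bus (none); mem=87
  op24 P0: load  L4 → S/I/I/O on L4; bus BusRd; mem=87
  op25 P3: store L6 := 67 → I/I/I/M on L6; bus BusUpgr Flush; mem=12
  op26 P0: store L1 := 16 → M/I/I/I on L1; bus BusRdX Flush; mem=49
  op27 P3: store L5 := 2 → I/I/I/M on L5; bus BusUpgr Flush; mem=35
  op28 P0: store L4 := 76 → M/I/I/I on L4; bus BusUpgr Flush; mem=14
  op29 P0: store L4 := 99 → M/I/I/I on L4; bus (none); mem=14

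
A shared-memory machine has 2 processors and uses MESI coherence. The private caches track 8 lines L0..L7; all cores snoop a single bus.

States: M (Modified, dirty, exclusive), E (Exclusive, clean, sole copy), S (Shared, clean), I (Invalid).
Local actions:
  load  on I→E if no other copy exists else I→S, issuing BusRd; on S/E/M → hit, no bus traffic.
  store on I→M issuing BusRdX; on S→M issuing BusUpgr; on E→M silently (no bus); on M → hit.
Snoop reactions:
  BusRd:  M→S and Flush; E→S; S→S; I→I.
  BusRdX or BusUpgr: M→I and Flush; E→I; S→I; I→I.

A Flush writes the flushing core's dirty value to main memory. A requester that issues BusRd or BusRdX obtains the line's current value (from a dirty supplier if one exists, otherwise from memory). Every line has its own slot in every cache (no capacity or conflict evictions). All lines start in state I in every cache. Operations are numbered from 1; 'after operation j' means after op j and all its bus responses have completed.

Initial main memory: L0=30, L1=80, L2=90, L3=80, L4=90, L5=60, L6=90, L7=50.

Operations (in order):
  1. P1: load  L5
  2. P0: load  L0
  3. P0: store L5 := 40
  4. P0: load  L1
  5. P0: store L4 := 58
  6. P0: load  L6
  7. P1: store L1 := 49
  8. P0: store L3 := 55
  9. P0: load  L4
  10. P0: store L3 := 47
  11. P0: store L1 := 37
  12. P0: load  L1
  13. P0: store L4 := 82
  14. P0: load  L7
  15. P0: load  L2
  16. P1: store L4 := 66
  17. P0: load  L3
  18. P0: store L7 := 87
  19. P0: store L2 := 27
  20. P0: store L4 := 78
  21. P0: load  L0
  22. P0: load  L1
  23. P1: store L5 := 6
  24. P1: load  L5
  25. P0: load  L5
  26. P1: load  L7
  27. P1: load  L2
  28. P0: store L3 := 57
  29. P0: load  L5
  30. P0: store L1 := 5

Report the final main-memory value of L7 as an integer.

[1] P1: load  L5 | P0:I, P1:E(60) | bus: BusRd
[2] P0: load  L0 | P0:E(30), P1:I | bus: BusRd
[3] P0: store L5 := 40 | P0:M(40), P1:I | bus: BusRdX
[4] P0: load  L1 | P0:E(80), P1:I | bus: BusRd
[5] P0: store L4 := 58 | P0:M(58), P1:I | bus: BusRdX
[6] P0: load  L6 | P0:E(90), P1:I | bus: BusRd
[7] P1: store L1 := 49 | P0:I, P1:M(49) | bus: BusRdX
[8] P0: store L3 := 55 | P0:M(55), P1:I | bus: BusRdX
[9] P0: load  L4 | P0:M(58), P1:I | bus: none
[10] P0: store L3 := 47 | P0:M(47), P1:I | bus: none
[11] P0: store L1 := 37 | P0:M(37), P1:I | bus: BusRdX,Flush
[12] P0: load  L1 | P0:M(37), P1:I | bus: none
[13] P0: store L4 := 82 | P0:M(82), P1:I | bus: none
[14] P0: load  L7 | P0:E(50), P1:I | bus: BusRd
[15] P0: load  L2 | P0:E(90), P1:I | bus: BusRd
[16] P1: store L4 := 66 | P0:I, P1:M(66) | bus: BusRdX,Flush
[17] P0: load  L3 | P0:M(47), P1:I | bus: none
[18] P0: store L7 := 87 | P0:M(87), P1:I | bus: none
[19] P0: store L2 := 27 | P0:M(27), P1:I | bus: none
[20] P0: store L4 := 78 | P0:M(78), P1:I | bus: BusRdX,Flush
[21] P0: load  L0 | P0:E(30), P1:I | bus: none
[22] P0: load  L1 | P0:M(37), P1:I | bus: none
[23] P1: store L5 := 6 | P0:I, P1:M(6) | bus: BusRdX,Flush
[24] P1: load  L5 | P0:I, P1:M(6) | bus: none
[25] P0: load  L5 | P0:S(6), P1:S(6) | bus: BusRd,Flush
[26] P1: load  L7 | P0:S(87), P1:S(87) | bus: BusRd,Flush
[27] P1: load  L2 | P0:S(27), P1:S(27) | bus: BusRd,Flush
[28] P0: store L3 := 57 | P0:M(57), P1:I | bus: none
[29] P0: load  L5 | P0:S(6), P1:S(6) | bus: none
[30] P0: store L1 := 5 | P0:M(5), P1:I | bus: none

memory[L7] = 87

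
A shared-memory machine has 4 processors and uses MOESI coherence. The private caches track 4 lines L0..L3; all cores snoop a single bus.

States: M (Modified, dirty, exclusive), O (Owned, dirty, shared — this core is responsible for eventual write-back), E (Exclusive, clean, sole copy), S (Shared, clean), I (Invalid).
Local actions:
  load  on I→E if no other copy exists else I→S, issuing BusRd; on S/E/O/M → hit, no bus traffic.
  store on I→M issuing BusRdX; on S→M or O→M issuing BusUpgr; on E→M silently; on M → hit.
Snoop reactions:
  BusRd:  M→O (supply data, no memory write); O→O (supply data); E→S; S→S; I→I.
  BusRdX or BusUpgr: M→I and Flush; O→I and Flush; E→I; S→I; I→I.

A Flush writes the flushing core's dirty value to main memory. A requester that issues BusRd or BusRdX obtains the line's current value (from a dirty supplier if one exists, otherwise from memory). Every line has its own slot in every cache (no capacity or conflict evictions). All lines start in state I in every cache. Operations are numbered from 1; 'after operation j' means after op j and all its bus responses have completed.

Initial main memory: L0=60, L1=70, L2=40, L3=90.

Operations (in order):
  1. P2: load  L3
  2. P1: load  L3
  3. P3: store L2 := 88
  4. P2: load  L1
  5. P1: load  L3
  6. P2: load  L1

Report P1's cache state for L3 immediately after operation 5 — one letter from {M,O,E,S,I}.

step 1: P2: load  L3  ⟶  IIEI  (L3)  txn=BusRd  M[L3]=90
step 2: P1: load  L3  ⟶  ISSI  (L3)  txn=BusRd  M[L3]=90
step 3: P3: store L2 := 88  ⟶  IIIM  (L2)  txn=BusRdX  M[L2]=40
step 4: P2: load  L1  ⟶  IIEI  (L1)  txn=BusRd  M[L1]=70
step 5: P1: load  L3  ⟶  ISSI  (L3)  txn=∅  M[L3]=90
step 6: P2: load  L1  ⟶  IIEI  (L1)  txn=∅  M[L1]=70

state = S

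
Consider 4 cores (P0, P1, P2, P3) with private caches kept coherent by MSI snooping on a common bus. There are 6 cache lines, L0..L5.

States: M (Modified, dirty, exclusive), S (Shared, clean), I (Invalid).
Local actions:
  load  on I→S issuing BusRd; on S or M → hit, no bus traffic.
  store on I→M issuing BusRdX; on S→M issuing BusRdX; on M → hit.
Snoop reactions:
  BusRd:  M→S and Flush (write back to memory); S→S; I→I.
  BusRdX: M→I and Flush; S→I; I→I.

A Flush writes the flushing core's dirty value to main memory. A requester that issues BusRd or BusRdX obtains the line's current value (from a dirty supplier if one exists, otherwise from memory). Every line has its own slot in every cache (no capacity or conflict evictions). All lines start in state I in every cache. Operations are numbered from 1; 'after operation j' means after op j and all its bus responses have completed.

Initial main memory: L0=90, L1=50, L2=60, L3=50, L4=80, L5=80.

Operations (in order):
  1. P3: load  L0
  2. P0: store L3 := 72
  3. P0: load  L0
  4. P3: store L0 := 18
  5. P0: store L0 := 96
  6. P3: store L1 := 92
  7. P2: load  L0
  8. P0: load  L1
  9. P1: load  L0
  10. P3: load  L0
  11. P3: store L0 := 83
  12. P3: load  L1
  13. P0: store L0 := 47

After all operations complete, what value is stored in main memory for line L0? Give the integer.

memory[L0] = 83

step 1: P3: load  L0  ⟶  IIIS  (L0)  txn=BusRd  M[L0]=90
step 2: P0: store L3 := 72  ⟶  MIII  (L3)  txn=BusRdX  M[L3]=50
step 3: P0: load  L0  ⟶  SIIS  (L0)  txn=BusRd  M[L0]=90
step 4: P3: store L0 := 18  ⟶  IIIM  (L0)  txn=BusRdX  M[L0]=90
step 5: P0: store L0 := 96  ⟶  MIII  (L0)  txn=BusRdX+Flush  M[L0]=18
step 6: P3: store L1 := 92  ⟶  IIIM  (L1)  txn=BusRdX  M[L1]=50
step 7: P2: load  L0  ⟶  SISI  (L0)  txn=BusRd+Flush  M[L0]=96
step 8: P0: load  L1  ⟶  SIIS  (L1)  txn=BusRd+Flush  M[L1]=92
step 9: P1: load  L0  ⟶  SSSI  (L0)  txn=BusRd  M[L0]=96
step 10: P3: load  L0  ⟶  SSSS  (L0)  txn=BusRd  M[L0]=96
step 11: P3: store L0 := 83  ⟶  IIIM  (L0)  txn=BusRdX  M[L0]=96
step 12: P3: load  L1  ⟶  SIIS  (L1)  txn=∅  M[L1]=92
step 13: P0: store L0 := 47  ⟶  MIII  (L0)  txn=BusRdX+Flush  M[L0]=83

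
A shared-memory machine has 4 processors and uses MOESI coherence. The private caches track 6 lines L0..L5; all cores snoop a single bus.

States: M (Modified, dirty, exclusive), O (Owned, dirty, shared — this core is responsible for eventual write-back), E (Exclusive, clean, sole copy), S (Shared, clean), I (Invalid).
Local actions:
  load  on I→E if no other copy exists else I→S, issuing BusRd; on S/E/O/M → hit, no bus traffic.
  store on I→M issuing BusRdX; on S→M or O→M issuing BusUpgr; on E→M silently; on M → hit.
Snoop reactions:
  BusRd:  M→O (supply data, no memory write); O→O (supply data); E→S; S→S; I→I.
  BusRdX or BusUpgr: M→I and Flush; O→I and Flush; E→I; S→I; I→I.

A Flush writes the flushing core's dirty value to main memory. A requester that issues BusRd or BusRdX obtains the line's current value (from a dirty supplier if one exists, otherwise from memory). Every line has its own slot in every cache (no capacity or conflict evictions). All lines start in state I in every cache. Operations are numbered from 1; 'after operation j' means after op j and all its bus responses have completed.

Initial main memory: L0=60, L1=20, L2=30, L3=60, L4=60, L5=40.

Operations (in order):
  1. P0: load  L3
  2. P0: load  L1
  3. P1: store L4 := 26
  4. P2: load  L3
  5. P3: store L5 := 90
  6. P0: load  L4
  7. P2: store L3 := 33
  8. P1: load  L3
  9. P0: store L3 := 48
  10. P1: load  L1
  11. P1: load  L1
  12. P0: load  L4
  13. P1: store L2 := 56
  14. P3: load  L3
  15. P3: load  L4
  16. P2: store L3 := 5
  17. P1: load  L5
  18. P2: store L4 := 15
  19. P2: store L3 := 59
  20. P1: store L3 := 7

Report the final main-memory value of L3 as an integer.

memory[L3] = 59

[1] P0: load  L3 | P0:E(60), P1:I, P2:I, P3:I | bus: BusRd
[2] P0: load  L1 | P0:E(20), P1:I, P2:I, P3:I | bus: BusRd
[3] P1: store L4 := 26 | P0:I, P1:M(26), P2:I, P3:I | bus: BusRdX
[4] P2: load  L3 | P0:S(60), P1:I, P2:S(60), P3:I | bus: BusRd
[5] P3: store L5 := 90 | P0:I, P1:I, P2:I, P3:M(90) | bus: BusRdX
[6] P0: load  L4 | P0:S(26), P1:O(26), P2:I, P3:I | bus: BusRd
[7] P2: store L3 := 33 | P0:I, P1:I, P2:M(33), P3:I | bus: BusUpgr
[8] P1: load  L3 | P0:I, P1:S(33), P2:O(33), P3:I | bus: BusRd
[9] P0: store L3 := 48 | P0:M(48), P1:I, P2:I, P3:I | bus: BusRdX,Flush
[10] P1: load  L1 | P0:S(20), P1:S(20), P2:I, P3:I | bus: BusRd
[11] P1: load  L1 | P0:S(20), P1:S(20), P2:I, P3:I | bus: none
[12] P0: load  L4 | P0:S(26), P1:O(26), P2:I, P3:I | bus: none
[13] P1: store L2 := 56 | P0:I, P1:M(56), P2:I, P3:I | bus: BusRdX
[14] P3: load  L3 | P0:O(48), P1:I, P2:I, P3:S(48) | bus: BusRd
[15] P3: load  L4 | P0:S(26), P1:O(26), P2:I, P3:S(26) | bus: BusRd
[16] P2: store L3 := 5 | P0:I, P1:I, P2:M(5), P3:I | bus: BusRdX,Flush
[17] P1: load  L5 | P0:I, P1:S(90), P2:I, P3:O(90) | bus: BusRd
[18] P2: store L4 := 15 | P0:I, P1:I, P2:M(15), P3:I | bus: BusRdX,Flush
[19] P2: store L3 := 59 | P0:I, P1:I, P2:M(59), P3:I | bus: none
[20] P1: store L3 := 7 | P0:I, P1:M(7), P2:I, P3:I | bus: BusRdX,Flush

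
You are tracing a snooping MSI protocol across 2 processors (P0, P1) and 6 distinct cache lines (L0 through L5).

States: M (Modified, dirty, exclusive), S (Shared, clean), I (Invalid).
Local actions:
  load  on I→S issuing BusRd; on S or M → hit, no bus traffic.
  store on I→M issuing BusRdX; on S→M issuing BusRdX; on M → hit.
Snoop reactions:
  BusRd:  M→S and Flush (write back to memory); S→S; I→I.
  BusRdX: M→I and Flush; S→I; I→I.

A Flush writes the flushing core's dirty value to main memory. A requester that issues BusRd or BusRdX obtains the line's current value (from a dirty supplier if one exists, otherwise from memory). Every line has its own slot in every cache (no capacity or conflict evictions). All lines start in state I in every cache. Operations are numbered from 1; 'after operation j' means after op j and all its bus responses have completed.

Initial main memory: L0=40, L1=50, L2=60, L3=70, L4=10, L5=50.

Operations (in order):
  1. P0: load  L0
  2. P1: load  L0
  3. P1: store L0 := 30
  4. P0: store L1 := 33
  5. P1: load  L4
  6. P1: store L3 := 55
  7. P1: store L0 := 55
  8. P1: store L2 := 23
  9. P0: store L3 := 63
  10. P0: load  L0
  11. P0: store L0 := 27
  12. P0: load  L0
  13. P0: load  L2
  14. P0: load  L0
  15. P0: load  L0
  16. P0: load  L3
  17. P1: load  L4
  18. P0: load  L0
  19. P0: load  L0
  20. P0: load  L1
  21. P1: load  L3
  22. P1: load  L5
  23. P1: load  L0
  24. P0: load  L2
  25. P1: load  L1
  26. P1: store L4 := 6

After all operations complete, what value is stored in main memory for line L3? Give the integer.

memory[L3] = 63

1. P0: load  L0  bus=[BusRd]  L0: P0=S P1=I  mem[L0]=40
2. P1: load  L0  bus=[BusRd]  L0: P0=S P1=S  mem[L0]=40
3. P1: store L0 := 30  bus=[BusRdX]  L0: P0=I P1=M  mem[L0]=40
4. P0: store L1 := 33  bus=[BusRdX]  L1: P0=M P1=I  mem[L1]=50
5. P1: load  L4  bus=[BusRd]  L4: P0=I P1=S  mem[L4]=10
6. P1: store L3 := 55  bus=[BusRdX]  L3: P0=I P1=M  mem[L3]=70
7. P1: store L0 := 55  bus=[-]  L0: P0=I P1=M  mem[L0]=40
8. P1: store L2 := 23  bus=[BusRdX]  L2: P0=I P1=M  mem[L2]=60
9. P0: store L3 := 63  bus=[BusRdX,Flush]  L3: P0=M P1=I  mem[L3]=55
10. P0: load  L0  bus=[BusRd,Flush]  L0: P0=S P1=S  mem[L0]=55
11. P0: store L0 := 27  bus=[BusRdX]  L0: P0=M P1=I  mem[L0]=55
12. P0: load  L0  bus=[-]  L0: P0=M P1=I  mem[L0]=55
13. P0: load  L2  bus=[BusRd,Flush]  L2: P0=S P1=S  mem[L2]=23
14. P0: load  L0  bus=[-]  L0: P0=M P1=I  mem[L0]=55
15. P0: load  L0  bus=[-]  L0: P0=M P1=I  mem[L0]=55
16. P0: load  L3  bus=[-]  L3: P0=M P1=I  mem[L3]=55
17. P1: load  L4  bus=[-]  L4: P0=I P1=S  mem[L4]=10
18. P0: load  L0  bus=[-]  L0: P0=M P1=I  mem[L0]=55
19. P0: load  L0  bus=[-]  L0: P0=M P1=I  mem[L0]=55
20. P0: load  L1  bus=[-]  L1: P0=M P1=I  mem[L1]=50
21. P1: load  L3  bus=[BusRd,Flush]  L3: P0=S P1=S  mem[L3]=63
22. P1: load  L5  bus=[BusRd]  L5: P0=I P1=S  mem[L5]=50
23. P1: load  L0  bus=[BusRd,Flush]  L0: P0=S P1=S  mem[L0]=27
24. P0: load  L2  bus=[-]  L2: P0=S P1=S  mem[L2]=23
25. P1: load  L1  bus=[BusRd,Flush]  L1: P0=S P1=S  mem[L1]=33
26. P1: store L4 := 6  bus=[BusRdX]  L4: P0=I P1=M  mem[L4]=10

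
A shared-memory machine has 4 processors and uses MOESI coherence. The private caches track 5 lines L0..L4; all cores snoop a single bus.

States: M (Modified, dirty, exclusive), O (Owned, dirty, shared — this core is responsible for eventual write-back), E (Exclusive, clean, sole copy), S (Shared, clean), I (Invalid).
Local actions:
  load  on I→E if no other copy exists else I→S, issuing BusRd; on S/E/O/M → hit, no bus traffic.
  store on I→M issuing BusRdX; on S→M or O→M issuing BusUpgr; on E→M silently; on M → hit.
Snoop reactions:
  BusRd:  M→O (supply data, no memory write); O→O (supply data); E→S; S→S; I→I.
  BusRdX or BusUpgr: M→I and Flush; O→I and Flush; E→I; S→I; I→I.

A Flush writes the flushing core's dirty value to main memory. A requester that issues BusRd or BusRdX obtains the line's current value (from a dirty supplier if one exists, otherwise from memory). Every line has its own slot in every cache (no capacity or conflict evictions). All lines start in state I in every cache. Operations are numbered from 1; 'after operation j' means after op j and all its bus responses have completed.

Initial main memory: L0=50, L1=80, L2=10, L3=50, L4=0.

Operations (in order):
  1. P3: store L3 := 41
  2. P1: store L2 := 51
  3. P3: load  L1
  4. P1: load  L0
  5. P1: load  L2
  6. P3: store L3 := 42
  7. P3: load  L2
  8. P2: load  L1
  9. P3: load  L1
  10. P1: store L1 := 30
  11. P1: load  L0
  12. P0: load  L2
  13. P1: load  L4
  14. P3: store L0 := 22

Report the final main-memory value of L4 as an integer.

[1] P3: store L3 := 41 | P0:I, P1:I, P2:I, P3:M(41) | bus: BusRdX
[2] P1: store L2 := 51 | P0:I, P1:M(51), P2:I, P3:I | bus: BusRdX
[3] P3: load  L1 | P0:I, P1:I, P2:I, P3:E(80) | bus: BusRd
[4] P1: load  L0 | P0:I, P1:E(50), P2:I, P3:I | bus: BusRd
[5] P1: load  L2 | P0:I, P1:M(51), P2:I, P3:I | bus: none
[6] P3: store L3 := 42 | P0:I, P1:I, P2:I, P3:M(42) | bus: none
[7] P3: load  L2 | P0:I, P1:O(51), P2:I, P3:S(51) | bus: BusRd
[8] P2: load  L1 | P0:I, P1:I, P2:S(80), P3:S(80) | bus: BusRd
[9] P3: load  L1 | P0:I, P1:I, P2:S(80), P3:S(80) | bus: none
[10] P1: store L1 := 30 | P0:I, P1:M(30), P2:I, P3:I | bus: BusRdX
[11] P1: load  L0 | P0:I, P1:E(50), P2:I, P3:I | bus: none
[12] P0: load  L2 | P0:S(51), P1:O(51), P2:I, P3:S(51) | bus: BusRd
[13] P1: load  L4 | P0:I, P1:E(0), P2:I, P3:I | bus: BusRd
[14] P3: store L0 := 22 | P0:I, P1:I, P2:I, P3:M(22) | bus: BusRdX

memory[L4] = 0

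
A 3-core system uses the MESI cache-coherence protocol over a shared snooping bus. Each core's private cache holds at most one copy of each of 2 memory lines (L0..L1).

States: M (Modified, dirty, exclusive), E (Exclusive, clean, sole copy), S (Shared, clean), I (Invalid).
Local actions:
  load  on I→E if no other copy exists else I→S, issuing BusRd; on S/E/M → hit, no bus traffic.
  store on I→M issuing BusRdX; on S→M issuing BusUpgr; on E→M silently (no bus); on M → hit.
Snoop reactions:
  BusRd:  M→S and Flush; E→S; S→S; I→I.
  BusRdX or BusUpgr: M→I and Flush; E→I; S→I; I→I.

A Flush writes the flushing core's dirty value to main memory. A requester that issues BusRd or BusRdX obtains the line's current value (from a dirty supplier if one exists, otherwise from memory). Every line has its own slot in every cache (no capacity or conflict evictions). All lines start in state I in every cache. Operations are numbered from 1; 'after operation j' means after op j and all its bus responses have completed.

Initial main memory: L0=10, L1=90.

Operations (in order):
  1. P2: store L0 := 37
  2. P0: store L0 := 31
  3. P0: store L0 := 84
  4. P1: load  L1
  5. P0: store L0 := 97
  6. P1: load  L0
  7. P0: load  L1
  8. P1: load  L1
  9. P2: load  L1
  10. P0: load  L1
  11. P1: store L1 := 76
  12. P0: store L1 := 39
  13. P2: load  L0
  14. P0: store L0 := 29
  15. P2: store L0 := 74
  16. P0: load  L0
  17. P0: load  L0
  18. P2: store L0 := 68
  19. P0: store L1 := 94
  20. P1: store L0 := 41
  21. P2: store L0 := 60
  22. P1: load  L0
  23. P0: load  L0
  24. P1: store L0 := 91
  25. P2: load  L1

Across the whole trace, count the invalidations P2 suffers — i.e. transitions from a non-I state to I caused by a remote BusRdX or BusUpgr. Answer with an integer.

  op1 P2: store L0 := 37 → I/I/M on L0; bus BusRdX; mem=10
  op2 P0: store L0 := 31 → M/I/I on L0; bus BusRdX Flush; mem=37
  op3 P0: store L0 := 84 → M/I/I on L0; bus (none); mem=37
  op4 P1: load  L1 → I/E/I on L1; bus BusRd; mem=90
  op5 P0: store L0 := 97 → M/I/I on L0; bus (none); mem=37
  op6 P1: load  L0 → S/S/I on L0; bus BusRd Flush; mem=97
  op7 P0: load  L1 → S/S/I on L1; bus BusRd; mem=90
  op8 P1: load  L1 → S/S/I on L1; bus (none); mem=90
  op9 P2: load  L1 → S/S/S on L1; bus BusRd; mem=90
  op10 P0: load  L1 → S/S/S on L1; bus (none); mem=90
  op11 P1: store L1 := 76 → I/M/I on L1; bus BusUpgr; mem=90
  op12 P0: store L1 := 39 → M/I/I on L1; bus BusRdX Flush; mem=76
  op13 P2: load  L0 → S/S/S on L0; bus BusRd; mem=97
  op14 P0: store L0 := 29 → M/I/I on L0; bus BusUpgr; mem=97
  op15 P2: store L0 := 74 → I/I/M on L0; bus BusRdX Flush; mem=29
  op16 P0: load  L0 → S/I/S on L0; bus BusRd Flush; mem=74
  op17 P0: load  L0 → S/I/S on L0; bus (none); mem=74
  op18 P2: store L0 := 68 → I/I/M on L0; bus BusUpgr; mem=74
  op19 P0: store L1 := 94 → M/I/I on L1; bus (none); mem=76
  op20 P1: store L0 := 41 → I/M/I on L0; bus BusRdX Flush; mem=68
  op21 P2: store L0 := 60 → I/I/M on L0; bus BusRdX Flush; mem=41
  op22 P1: load  L0 → I/S/S on L0; bus BusRd Flush; mem=60
  op23 P0: load  L0 → S/S/S on L0; bus BusRd; mem=60
  op24 P1: store L0 := 91 → I/M/I on L0; bus BusUpgr; mem=60
  op25 P2: load  L1 → S/I/S on L1; bus BusRd Flush; mem=94

invalidations = 5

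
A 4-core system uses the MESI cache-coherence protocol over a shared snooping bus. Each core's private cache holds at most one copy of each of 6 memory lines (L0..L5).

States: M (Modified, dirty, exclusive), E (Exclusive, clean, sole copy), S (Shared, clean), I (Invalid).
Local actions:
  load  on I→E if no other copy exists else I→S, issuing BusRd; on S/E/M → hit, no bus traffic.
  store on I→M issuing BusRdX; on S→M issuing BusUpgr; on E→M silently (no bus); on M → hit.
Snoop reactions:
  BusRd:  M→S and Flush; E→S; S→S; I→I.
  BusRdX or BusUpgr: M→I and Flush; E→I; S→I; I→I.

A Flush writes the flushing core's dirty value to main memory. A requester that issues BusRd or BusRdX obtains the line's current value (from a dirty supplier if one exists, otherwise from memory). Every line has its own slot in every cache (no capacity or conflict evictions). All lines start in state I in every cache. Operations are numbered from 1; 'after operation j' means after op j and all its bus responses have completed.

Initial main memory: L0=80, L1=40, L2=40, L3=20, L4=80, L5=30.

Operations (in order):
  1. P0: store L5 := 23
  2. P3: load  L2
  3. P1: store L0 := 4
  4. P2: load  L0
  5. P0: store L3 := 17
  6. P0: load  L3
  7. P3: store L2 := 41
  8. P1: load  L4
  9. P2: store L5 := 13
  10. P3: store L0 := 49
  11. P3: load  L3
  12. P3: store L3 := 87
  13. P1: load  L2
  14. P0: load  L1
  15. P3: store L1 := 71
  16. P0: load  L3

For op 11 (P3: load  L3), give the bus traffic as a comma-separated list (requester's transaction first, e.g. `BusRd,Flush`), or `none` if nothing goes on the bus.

step 1: P0: store L5 := 23  ⟶  MIII  (L5)  txn=BusRdX  M[L5]=30
step 2: P3: load  L2  ⟶  IIIE  (L2)  txn=BusRd  M[L2]=40
step 3: P1: store L0 := 4  ⟶  IMII  (L0)  txn=BusRdX  M[L0]=80
step 4: P2: load  L0  ⟶  ISSI  (L0)  txn=BusRd+Flush  M[L0]=4
step 5: P0: store L3 := 17  ⟶  MIII  (L3)  txn=BusRdX  M[L3]=20
step 6: P0: load  L3  ⟶  MIII  (L3)  txn=∅  M[L3]=20
step 7: P3: store L2 := 41  ⟶  IIIM  (L2)  txn=∅  M[L2]=40
step 8: P1: load  L4  ⟶  IEII  (L4)  txn=BusRd  M[L4]=80
step 9: P2: store L5 := 13  ⟶  IIMI  (L5)  txn=BusRdX+Flush  M[L5]=23
step 10: P3: store L0 := 49  ⟶  IIIM  (L0)  txn=BusRdX  M[L0]=4
step 11: P3: load  L3  ⟶  SIIS  (L3)  txn=BusRd+Flush  M[L3]=17
step 12: P3: store L3 := 87  ⟶  IIIM  (L3)  txn=BusUpgr  M[L3]=17
step 13: P1: load  L2  ⟶  ISIS  (L2)  txn=BusRd+Flush  M[L2]=41
step 14: P0: load  L1  ⟶  EIII  (L1)  txn=BusRd  M[L1]=40
step 15: P3: store L1 := 71  ⟶  IIIM  (L1)  txn=BusRdX  M[L1]=40
step 16: P0: load  L3  ⟶  SIIS  (L3)  txn=BusRd+Flush  M[L3]=87

bus = BusRd,Flush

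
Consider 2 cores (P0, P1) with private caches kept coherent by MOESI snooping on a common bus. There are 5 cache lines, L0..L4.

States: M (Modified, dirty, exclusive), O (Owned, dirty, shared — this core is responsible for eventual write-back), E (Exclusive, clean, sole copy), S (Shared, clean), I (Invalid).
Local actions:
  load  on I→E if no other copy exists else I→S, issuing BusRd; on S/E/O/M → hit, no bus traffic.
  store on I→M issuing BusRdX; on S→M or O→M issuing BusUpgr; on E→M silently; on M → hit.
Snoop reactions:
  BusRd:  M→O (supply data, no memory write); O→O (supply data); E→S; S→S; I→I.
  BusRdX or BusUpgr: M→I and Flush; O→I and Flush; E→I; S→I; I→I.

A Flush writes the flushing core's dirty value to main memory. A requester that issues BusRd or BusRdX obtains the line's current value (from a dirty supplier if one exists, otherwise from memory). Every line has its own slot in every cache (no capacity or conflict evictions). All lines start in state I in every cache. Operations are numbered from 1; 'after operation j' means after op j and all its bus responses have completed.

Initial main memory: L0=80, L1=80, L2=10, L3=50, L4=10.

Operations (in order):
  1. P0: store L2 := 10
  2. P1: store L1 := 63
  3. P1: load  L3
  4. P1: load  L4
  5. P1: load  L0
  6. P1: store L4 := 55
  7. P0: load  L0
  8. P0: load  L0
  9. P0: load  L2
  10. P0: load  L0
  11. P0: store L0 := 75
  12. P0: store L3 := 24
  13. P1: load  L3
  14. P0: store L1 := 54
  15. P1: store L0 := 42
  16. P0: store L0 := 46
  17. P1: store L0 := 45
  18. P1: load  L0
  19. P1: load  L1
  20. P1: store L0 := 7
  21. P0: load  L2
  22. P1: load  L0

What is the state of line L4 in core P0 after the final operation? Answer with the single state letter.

state = I

step 1: P0: store L2 := 10  ⟶  MI  (L2)  txn=BusRdX  M[L2]=10
step 2: P1: store L1 := 63  ⟶  IM  (L1)  txn=BusRdX  M[L1]=80
step 3: P1: load  L3  ⟶  IE  (L3)  txn=BusRd  M[L3]=50
step 4: P1: load  L4  ⟶  IE  (L4)  txn=BusRd  M[L4]=10
step 5: P1: load  L0  ⟶  IE  (L0)  txn=BusRd  M[L0]=80
step 6: P1: store L4 := 55  ⟶  IM  (L4)  txn=∅  M[L4]=10
step 7: P0: load  L0  ⟶  SS  (L0)  txn=BusRd  M[L0]=80
step 8: P0: load  L0  ⟶  SS  (L0)  txn=∅  M[L0]=80
step 9: P0: load  L2  ⟶  MI  (L2)  txn=∅  M[L2]=10
step 10: P0: load  L0  ⟶  SS  (L0)  txn=∅  M[L0]=80
step 11: P0: store L0 := 75  ⟶  MI  (L0)  txn=BusUpgr  M[L0]=80
step 12: P0: store L3 := 24  ⟶  MI  (L3)  txn=BusRdX  M[L3]=50
step 13: P1: load  L3  ⟶  OS  (L3)  txn=BusRd  M[L3]=50
step 14: P0: store L1 := 54  ⟶  MI  (L1)  txn=BusRdX+Flush  M[L1]=63
step 15: P1: store L0 := 42  ⟶  IM  (L0)  txn=BusRdX+Flush  M[L0]=75
step 16: P0: store L0 := 46  ⟶  MI  (L0)  txn=BusRdX+Flush  M[L0]=42
step 17: P1: store L0 := 45  ⟶  IM  (L0)  txn=BusRdX+Flush  M[L0]=46
step 18: P1: load  L0  ⟶  IM  (L0)  txn=∅  M[L0]=46
step 19: P1: load  L1  ⟶  OS  (L1)  txn=BusRd  M[L1]=63
step 20: P1: store L0 := 7  ⟶  IM  (L0)  txn=∅  M[L0]=46
step 21: P0: load  L2  ⟶  MI  (L2)  txn=∅  M[L2]=10
step 22: P1: load  L0  ⟶  IM  (L0)  txn=∅  M[L0]=46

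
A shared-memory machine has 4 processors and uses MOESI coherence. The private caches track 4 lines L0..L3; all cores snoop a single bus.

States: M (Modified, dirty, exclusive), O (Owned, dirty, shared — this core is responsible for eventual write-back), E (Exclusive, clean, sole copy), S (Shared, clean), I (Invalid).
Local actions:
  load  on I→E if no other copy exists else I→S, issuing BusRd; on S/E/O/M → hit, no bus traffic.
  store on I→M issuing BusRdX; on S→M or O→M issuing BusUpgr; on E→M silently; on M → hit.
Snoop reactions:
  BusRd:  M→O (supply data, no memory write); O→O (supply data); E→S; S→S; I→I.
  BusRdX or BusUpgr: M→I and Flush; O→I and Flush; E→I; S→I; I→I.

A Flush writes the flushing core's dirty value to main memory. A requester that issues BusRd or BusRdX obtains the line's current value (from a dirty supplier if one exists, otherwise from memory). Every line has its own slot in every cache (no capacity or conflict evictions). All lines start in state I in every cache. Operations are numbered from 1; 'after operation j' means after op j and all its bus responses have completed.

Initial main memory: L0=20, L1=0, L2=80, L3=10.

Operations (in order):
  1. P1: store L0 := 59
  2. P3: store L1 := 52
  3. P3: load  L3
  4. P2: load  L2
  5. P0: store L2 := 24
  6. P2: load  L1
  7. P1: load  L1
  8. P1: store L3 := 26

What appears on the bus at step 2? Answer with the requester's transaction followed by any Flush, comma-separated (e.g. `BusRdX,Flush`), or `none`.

bus = BusRdX

1. P1: store L0 := 59  bus=[BusRdX]  L0: P0=I P1=M P2=I P3=I  mem[L0]=20
2. P3: store L1 := 52  bus=[BusRdX]  L1: P0=I P1=I P2=I P3=M  mem[L1]=0
3. P3: load  L3  bus=[BusRd]  L3: P0=I P1=I P2=I P3=E  mem[L3]=10
4. P2: load  L2  bus=[BusRd]  L2: P0=I P1=I P2=E P3=I  mem[L2]=80
5. P0: store L2 := 24  bus=[BusRdX]  L2: P0=M P1=I P2=I P3=I  mem[L2]=80
6. P2: load  L1  bus=[BusRd]  L1: P0=I P1=I P2=S P3=O  mem[L1]=0
7. P1: load  L1  bus=[BusRd]  L1: P0=I P1=S P2=S P3=O  mem[L1]=0
8. P1: store L3 := 26  bus=[BusRdX]  L3: P0=I P1=M P2=I P3=I  mem[L3]=10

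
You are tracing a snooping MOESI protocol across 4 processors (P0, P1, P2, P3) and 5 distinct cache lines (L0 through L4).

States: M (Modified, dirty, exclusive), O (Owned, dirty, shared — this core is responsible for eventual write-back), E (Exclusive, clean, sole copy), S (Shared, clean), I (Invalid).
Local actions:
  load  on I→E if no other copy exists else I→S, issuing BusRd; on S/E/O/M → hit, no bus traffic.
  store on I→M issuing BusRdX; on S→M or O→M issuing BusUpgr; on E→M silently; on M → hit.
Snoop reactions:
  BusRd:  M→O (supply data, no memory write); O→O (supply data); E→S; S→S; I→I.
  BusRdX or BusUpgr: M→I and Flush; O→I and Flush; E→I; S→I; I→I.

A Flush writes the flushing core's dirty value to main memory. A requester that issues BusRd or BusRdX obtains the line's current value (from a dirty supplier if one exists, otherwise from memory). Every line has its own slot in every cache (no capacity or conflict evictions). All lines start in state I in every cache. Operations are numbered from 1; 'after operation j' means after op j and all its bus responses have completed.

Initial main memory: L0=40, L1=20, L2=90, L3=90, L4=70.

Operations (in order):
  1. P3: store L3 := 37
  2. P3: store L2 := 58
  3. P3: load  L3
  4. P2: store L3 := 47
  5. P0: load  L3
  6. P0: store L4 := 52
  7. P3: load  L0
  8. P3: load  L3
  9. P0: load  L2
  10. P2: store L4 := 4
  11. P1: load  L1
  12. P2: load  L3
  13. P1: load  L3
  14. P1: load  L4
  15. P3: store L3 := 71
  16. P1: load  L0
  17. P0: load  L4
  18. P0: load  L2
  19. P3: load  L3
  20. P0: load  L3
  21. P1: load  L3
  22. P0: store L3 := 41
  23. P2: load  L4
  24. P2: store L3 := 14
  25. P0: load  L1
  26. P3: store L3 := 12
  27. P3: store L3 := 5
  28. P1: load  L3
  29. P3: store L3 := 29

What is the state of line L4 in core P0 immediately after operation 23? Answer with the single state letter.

state = S

1. P3: store L3 := 37  bus=[BusRdX]  L3: P0=I P1=I P2=I P3=M  mem[L3]=90
2. P3: store L2 := 58  bus=[BusRdX]  L2: P0=I P1=I P2=I P3=M  mem[L2]=90
3. P3: load  L3  bus=[-]  L3: P0=I P1=I P2=I P3=M  mem[L3]=90
4. P2: store L3 := 47  bus=[BusRdX,Flush]  L3: P0=I P1=I P2=M P3=I  mem[L3]=37
5. P0: load  L3  bus=[BusRd]  L3: P0=S P1=I P2=O P3=I  mem[L3]=37
6. P0: store L4 := 52  bus=[BusRdX]  L4: P0=M P1=I P2=I P3=I  mem[L4]=70
7. P3: load  L0  bus=[BusRd]  L0: P0=I P1=I P2=I P3=E  mem[L0]=40
8. P3: load  L3  bus=[BusRd]  L3: P0=S P1=I P2=O P3=S  mem[L3]=37
9. P0: load  L2  bus=[BusRd]  L2: P0=S P1=I P2=I P3=O  mem[L2]=90
10. P2: store L4 := 4  bus=[BusRdX,Flush]  L4: P0=I P1=I P2=M P3=I  mem[L4]=52
11. P1: load  L1  bus=[BusRd]  L1: P0=I P1=E P2=I P3=I  mem[L1]=20
12. P2: load  L3  bus=[-]  L3: P0=S P1=I P2=O P3=S  mem[L3]=37
13. P1: load  L3  bus=[BusRd]  L3: P0=S P1=S P2=O P3=S  mem[L3]=37
14. P1: load  L4  bus=[BusRd]  L4: P0=I P1=S P2=O P3=I  mem[L4]=52
15. P3: store L3 := 71  bus=[BusUpgr,Flush]  L3: P0=I P1=I P2=I P3=M  mem[L3]=47
16. P1: load  L0  bus=[BusRd]  L0: P0=I P1=S P2=I P3=S  mem[L0]=40
17. P0: load  L4  bus=[BusRd]  L4: P0=S P1=S P2=O P3=I  mem[L4]=52
18. P0: load  L2  bus=[-]  L2: P0=S P1=I P2=I P3=O  mem[L2]=90
19. P3: load  L3  bus=[-]  L3: P0=I P1=I P2=I P3=M  mem[L3]=47
20. P0: load  L3  bus=[BusRd]  L3: P0=S P1=I P2=I P3=O  mem[L3]=47
21. P1: load  L3  bus=[BusRd]  L3: P0=S P1=S P2=I P3=O  mem[L3]=47
22. P0: store L3 := 41  bus=[BusUpgr,Flush]  L3: P0=M P1=I P2=I P3=I  mem[L3]=71
23. P2: load  L4  bus=[-]  L4: P0=S P1=S P2=O P3=I  mem[L4]=52
24. P2: store L3 := 14  bus=[BusRdX,Flush]  L3: P0=I P1=I P2=M P3=I  mem[L3]=41
25. P0: load  L1  bus=[BusRd]  L1: P0=S P1=S P2=I P3=I  mem[L1]=20
26. P3: store L3 := 12  bus=[BusRdX,Flush]  L3: P0=I P1=I P2=I P3=M  mem[L3]=14
27. P3: store L3 := 5  bus=[-]  L3: P0=I P1=I P2=I P3=M  mem[L3]=14
28. P1: load  L3  bus=[BusRd]  L3: P0=I P1=S P2=I P3=O  mem[L3]=14
29. P3: store L3 := 29  bus=[BusUpgr]  L3: P0=I P1=I P2=I P3=M  mem[L3]=14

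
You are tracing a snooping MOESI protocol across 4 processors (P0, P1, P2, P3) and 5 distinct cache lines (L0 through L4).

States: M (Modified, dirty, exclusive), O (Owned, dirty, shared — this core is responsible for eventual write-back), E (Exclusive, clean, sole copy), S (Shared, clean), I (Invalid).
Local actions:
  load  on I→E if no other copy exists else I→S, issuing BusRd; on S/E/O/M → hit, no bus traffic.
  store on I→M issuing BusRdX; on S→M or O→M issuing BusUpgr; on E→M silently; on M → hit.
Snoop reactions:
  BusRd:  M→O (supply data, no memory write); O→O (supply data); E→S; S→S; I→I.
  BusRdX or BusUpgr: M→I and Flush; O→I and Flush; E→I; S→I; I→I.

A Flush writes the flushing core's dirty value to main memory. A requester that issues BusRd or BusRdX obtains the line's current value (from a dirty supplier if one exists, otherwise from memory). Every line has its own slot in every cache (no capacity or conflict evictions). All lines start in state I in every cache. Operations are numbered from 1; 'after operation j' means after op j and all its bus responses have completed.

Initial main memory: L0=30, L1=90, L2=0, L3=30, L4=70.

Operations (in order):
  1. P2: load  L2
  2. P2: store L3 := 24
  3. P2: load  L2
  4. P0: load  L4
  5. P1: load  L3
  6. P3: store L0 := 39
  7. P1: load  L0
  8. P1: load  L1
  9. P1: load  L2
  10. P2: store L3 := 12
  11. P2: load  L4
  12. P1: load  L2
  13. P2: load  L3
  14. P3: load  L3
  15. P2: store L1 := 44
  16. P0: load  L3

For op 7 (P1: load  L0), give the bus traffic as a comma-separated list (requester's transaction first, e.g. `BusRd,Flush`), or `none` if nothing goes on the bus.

bus = BusRd

step 1: P2: load  L2  ⟶  IIEI  (L2)  txn=BusRd  M[L2]=0
step 2: P2: store L3 := 24  ⟶  IIMI  (L3)  txn=BusRdX  M[L3]=30
step 3: P2: load  L2  ⟶  IIEI  (L2)  txn=∅  M[L2]=0
step 4: P0: load  L4  ⟶  EIII  (L4)  txn=BusRd  M[L4]=70
step 5: P1: load  L3  ⟶  ISOI  (L3)  txn=BusRd  M[L3]=30
step 6: P3: store L0 := 39  ⟶  IIIM  (L0)  txn=BusRdX  M[L0]=30
step 7: P1: load  L0  ⟶  ISIO  (L0)  txn=BusRd  M[L0]=30
step 8: P1: load  L1  ⟶  IEII  (L1)  txn=BusRd  M[L1]=90
step 9: P1: load  L2  ⟶  ISSI  (L2)  txn=BusRd  M[L2]=0
step 10: P2: store L3 := 12  ⟶  IIMI  (L3)  txn=BusUpgr  M[L3]=30
step 11: P2: load  L4  ⟶  SISI  (L4)  txn=BusRd  M[L4]=70
step 12: P1: load  L2  ⟶  ISSI  (L2)  txn=∅  M[L2]=0
step 13: P2: load  L3  ⟶  IIMI  (L3)  txn=∅  M[L3]=30
step 14: P3: load  L3  ⟶  IIOS  (L3)  txn=BusRd  M[L3]=30
step 15: P2: store L1 := 44  ⟶  IIMI  (L1)  txn=BusRdX  M[L1]=90
step 16: P0: load  L3  ⟶  SIOS  (L3)  txn=BusRd  M[L3]=30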